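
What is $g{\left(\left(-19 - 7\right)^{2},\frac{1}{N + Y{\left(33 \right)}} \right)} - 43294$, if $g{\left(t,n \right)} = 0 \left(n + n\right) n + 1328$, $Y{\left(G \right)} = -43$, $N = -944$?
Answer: $-41966$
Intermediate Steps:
$g{\left(t,n \right)} = 1328$ ($g{\left(t,n \right)} = 0 \cdot 2 n n + 1328 = 0 n + 1328 = 0 + 1328 = 1328$)
$g{\left(\left(-19 - 7\right)^{2},\frac{1}{N + Y{\left(33 \right)}} \right)} - 43294 = 1328 - 43294 = -41966$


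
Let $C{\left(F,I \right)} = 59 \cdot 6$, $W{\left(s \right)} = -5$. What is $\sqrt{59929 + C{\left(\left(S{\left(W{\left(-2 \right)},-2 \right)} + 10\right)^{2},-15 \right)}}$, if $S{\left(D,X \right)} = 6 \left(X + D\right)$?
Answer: $\sqrt{60283} \approx 245.53$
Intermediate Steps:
$S{\left(D,X \right)} = 6 D + 6 X$ ($S{\left(D,X \right)} = 6 \left(D + X\right) = 6 D + 6 X$)
$C{\left(F,I \right)} = 354$
$\sqrt{59929 + C{\left(\left(S{\left(W{\left(-2 \right)},-2 \right)} + 10\right)^{2},-15 \right)}} = \sqrt{59929 + 354} = \sqrt{60283}$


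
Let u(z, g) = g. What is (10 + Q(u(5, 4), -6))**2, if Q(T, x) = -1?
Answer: 81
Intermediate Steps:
(10 + Q(u(5, 4), -6))**2 = (10 - 1)**2 = 9**2 = 81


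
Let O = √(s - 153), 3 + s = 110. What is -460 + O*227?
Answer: -460 + 227*I*√46 ≈ -460.0 + 1539.6*I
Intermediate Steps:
s = 107 (s = -3 + 110 = 107)
O = I*√46 (O = √(107 - 153) = √(-46) = I*√46 ≈ 6.7823*I)
-460 + O*227 = -460 + (I*√46)*227 = -460 + 227*I*√46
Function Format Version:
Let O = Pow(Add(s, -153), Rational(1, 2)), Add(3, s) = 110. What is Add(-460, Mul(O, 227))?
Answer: Add(-460, Mul(227, I, Pow(46, Rational(1, 2)))) ≈ Add(-460.00, Mul(1539.6, I))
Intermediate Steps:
s = 107 (s = Add(-3, 110) = 107)
O = Mul(I, Pow(46, Rational(1, 2))) (O = Pow(Add(107, -153), Rational(1, 2)) = Pow(-46, Rational(1, 2)) = Mul(I, Pow(46, Rational(1, 2))) ≈ Mul(6.7823, I))
Add(-460, Mul(O, 227)) = Add(-460, Mul(Mul(I, Pow(46, Rational(1, 2))), 227)) = Add(-460, Mul(227, I, Pow(46, Rational(1, 2))))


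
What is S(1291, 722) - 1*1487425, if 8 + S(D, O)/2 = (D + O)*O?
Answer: 1419331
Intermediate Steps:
S(D, O) = -16 + 2*O*(D + O) (S(D, O) = -16 + 2*((D + O)*O) = -16 + 2*(O*(D + O)) = -16 + 2*O*(D + O))
S(1291, 722) - 1*1487425 = (-16 + 2*722**2 + 2*1291*722) - 1*1487425 = (-16 + 2*521284 + 1864204) - 1487425 = (-16 + 1042568 + 1864204) - 1487425 = 2906756 - 1487425 = 1419331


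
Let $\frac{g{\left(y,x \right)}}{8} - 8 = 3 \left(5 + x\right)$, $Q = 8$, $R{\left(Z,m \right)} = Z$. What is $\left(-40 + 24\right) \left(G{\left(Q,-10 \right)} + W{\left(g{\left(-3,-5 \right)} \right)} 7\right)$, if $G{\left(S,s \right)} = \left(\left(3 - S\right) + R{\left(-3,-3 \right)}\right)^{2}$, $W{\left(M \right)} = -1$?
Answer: $-912$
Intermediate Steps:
$g{\left(y,x \right)} = 184 + 24 x$ ($g{\left(y,x \right)} = 64 + 8 \cdot 3 \left(5 + x\right) = 64 + 8 \left(15 + 3 x\right) = 64 + \left(120 + 24 x\right) = 184 + 24 x$)
$G{\left(S,s \right)} = S^{2}$ ($G{\left(S,s \right)} = \left(\left(3 - S\right) - 3\right)^{2} = \left(- S\right)^{2} = S^{2}$)
$\left(-40 + 24\right) \left(G{\left(Q,-10 \right)} + W{\left(g{\left(-3,-5 \right)} \right)} 7\right) = \left(-40 + 24\right) \left(8^{2} - 7\right) = - 16 \left(64 - 7\right) = \left(-16\right) 57 = -912$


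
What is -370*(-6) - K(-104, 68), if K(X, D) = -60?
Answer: 2280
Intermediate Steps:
-370*(-6) - K(-104, 68) = -370*(-6) - 1*(-60) = 2220 + 60 = 2280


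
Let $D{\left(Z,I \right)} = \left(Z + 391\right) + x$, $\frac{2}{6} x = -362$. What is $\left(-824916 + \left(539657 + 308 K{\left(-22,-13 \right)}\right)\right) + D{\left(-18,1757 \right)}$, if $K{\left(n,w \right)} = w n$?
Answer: $-197884$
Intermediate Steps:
$K{\left(n,w \right)} = n w$
$x = -1086$ ($x = 3 \left(-362\right) = -1086$)
$D{\left(Z,I \right)} = -695 + Z$ ($D{\left(Z,I \right)} = \left(Z + 391\right) - 1086 = \left(391 + Z\right) - 1086 = -695 + Z$)
$\left(-824916 + \left(539657 + 308 K{\left(-22,-13 \right)}\right)\right) + D{\left(-18,1757 \right)} = \left(-824916 + \left(539657 + 308 \left(\left(-22\right) \left(-13\right)\right)\right)\right) - 713 = \left(-824916 + \left(539657 + 308 \cdot 286\right)\right) - 713 = \left(-824916 + \left(539657 + 88088\right)\right) - 713 = \left(-824916 + 627745\right) - 713 = -197171 - 713 = -197884$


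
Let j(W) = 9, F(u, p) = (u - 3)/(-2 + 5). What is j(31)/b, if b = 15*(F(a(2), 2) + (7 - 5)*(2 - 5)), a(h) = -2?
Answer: -9/115 ≈ -0.078261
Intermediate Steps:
F(u, p) = -1 + u/3 (F(u, p) = (-3 + u)/3 = (-3 + u)*(1/3) = -1 + u/3)
b = -115 (b = 15*((-1 + (1/3)*(-2)) + (7 - 5)*(2 - 5)) = 15*((-1 - 2/3) + 2*(-3)) = 15*(-5/3 - 6) = 15*(-23/3) = -115)
j(31)/b = 9/(-115) = 9*(-1/115) = -9/115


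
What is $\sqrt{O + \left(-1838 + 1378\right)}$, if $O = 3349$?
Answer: $3 \sqrt{321} \approx 53.749$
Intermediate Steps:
$\sqrt{O + \left(-1838 + 1378\right)} = \sqrt{3349 + \left(-1838 + 1378\right)} = \sqrt{3349 - 460} = \sqrt{2889} = 3 \sqrt{321}$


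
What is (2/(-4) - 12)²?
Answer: 625/4 ≈ 156.25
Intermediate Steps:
(2/(-4) - 12)² = (2*(-¼) - 12)² = (-½ - 12)² = (-25/2)² = 625/4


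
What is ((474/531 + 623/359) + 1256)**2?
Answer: 6396320688954001/4037712849 ≈ 1.5841e+6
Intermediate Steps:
((474/531 + 623/359) + 1256)**2 = ((474*(1/531) + 623*(1/359)) + 1256)**2 = ((158/177 + 623/359) + 1256)**2 = (166993/63543 + 1256)**2 = (79977001/63543)**2 = 6396320688954001/4037712849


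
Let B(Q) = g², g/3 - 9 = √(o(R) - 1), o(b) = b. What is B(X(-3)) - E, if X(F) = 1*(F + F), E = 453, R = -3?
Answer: 240 + 324*I ≈ 240.0 + 324.0*I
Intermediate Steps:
X(F) = 2*F (X(F) = 1*(2*F) = 2*F)
g = 27 + 6*I (g = 27 + 3*√(-3 - 1) = 27 + 3*√(-4) = 27 + 3*(2*I) = 27 + 6*I ≈ 27.0 + 6.0*I)
B(Q) = (27 + 6*I)²
B(X(-3)) - E = (693 + 324*I) - 1*453 = (693 + 324*I) - 453 = 240 + 324*I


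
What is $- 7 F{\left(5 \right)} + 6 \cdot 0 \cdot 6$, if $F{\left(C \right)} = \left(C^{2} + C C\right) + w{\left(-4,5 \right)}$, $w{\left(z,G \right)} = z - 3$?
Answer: $-301$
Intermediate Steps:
$w{\left(z,G \right)} = -3 + z$
$F{\left(C \right)} = -7 + 2 C^{2}$ ($F{\left(C \right)} = \left(C^{2} + C C\right) - 7 = \left(C^{2} + C^{2}\right) - 7 = 2 C^{2} - 7 = -7 + 2 C^{2}$)
$- 7 F{\left(5 \right)} + 6 \cdot 0 \cdot 6 = - 7 \left(-7 + 2 \cdot 5^{2}\right) + 6 \cdot 0 \cdot 6 = - 7 \left(-7 + 2 \cdot 25\right) + 0 \cdot 6 = - 7 \left(-7 + 50\right) + 0 = \left(-7\right) 43 + 0 = -301 + 0 = -301$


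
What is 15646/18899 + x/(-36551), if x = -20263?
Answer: 954827383/690777349 ≈ 1.3822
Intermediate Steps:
15646/18899 + x/(-36551) = 15646/18899 - 20263/(-36551) = 15646*(1/18899) - 20263*(-1/36551) = 15646/18899 + 20263/36551 = 954827383/690777349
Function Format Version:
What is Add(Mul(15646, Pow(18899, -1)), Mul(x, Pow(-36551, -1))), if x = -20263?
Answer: Rational(954827383, 690777349) ≈ 1.3822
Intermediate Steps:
Add(Mul(15646, Pow(18899, -1)), Mul(x, Pow(-36551, -1))) = Add(Mul(15646, Pow(18899, -1)), Mul(-20263, Pow(-36551, -1))) = Add(Mul(15646, Rational(1, 18899)), Mul(-20263, Rational(-1, 36551))) = Add(Rational(15646, 18899), Rational(20263, 36551)) = Rational(954827383, 690777349)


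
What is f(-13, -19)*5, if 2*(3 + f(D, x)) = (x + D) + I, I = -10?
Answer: -120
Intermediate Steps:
f(D, x) = -8 + D/2 + x/2 (f(D, x) = -3 + ((x + D) - 10)/2 = -3 + ((D + x) - 10)/2 = -3 + (-10 + D + x)/2 = -3 + (-5 + D/2 + x/2) = -8 + D/2 + x/2)
f(-13, -19)*5 = (-8 + (½)*(-13) + (½)*(-19))*5 = (-8 - 13/2 - 19/2)*5 = -24*5 = -120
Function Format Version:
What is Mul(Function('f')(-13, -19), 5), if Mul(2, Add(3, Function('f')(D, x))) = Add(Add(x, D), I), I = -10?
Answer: -120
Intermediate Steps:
Function('f')(D, x) = Add(-8, Mul(Rational(1, 2), D), Mul(Rational(1, 2), x)) (Function('f')(D, x) = Add(-3, Mul(Rational(1, 2), Add(Add(x, D), -10))) = Add(-3, Mul(Rational(1, 2), Add(Add(D, x), -10))) = Add(-3, Mul(Rational(1, 2), Add(-10, D, x))) = Add(-3, Add(-5, Mul(Rational(1, 2), D), Mul(Rational(1, 2), x))) = Add(-8, Mul(Rational(1, 2), D), Mul(Rational(1, 2), x)))
Mul(Function('f')(-13, -19), 5) = Mul(Add(-8, Mul(Rational(1, 2), -13), Mul(Rational(1, 2), -19)), 5) = Mul(Add(-8, Rational(-13, 2), Rational(-19, 2)), 5) = Mul(-24, 5) = -120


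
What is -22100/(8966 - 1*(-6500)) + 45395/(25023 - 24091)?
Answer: 340740935/7207156 ≈ 47.278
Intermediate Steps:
-22100/(8966 - 1*(-6500)) + 45395/(25023 - 24091) = -22100/(8966 + 6500) + 45395/932 = -22100/15466 + 45395*(1/932) = -22100*1/15466 + 45395/932 = -11050/7733 + 45395/932 = 340740935/7207156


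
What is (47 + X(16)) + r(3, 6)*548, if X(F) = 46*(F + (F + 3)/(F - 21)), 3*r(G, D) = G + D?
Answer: 11261/5 ≈ 2252.2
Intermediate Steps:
r(G, D) = D/3 + G/3 (r(G, D) = (G + D)/3 = (D + G)/3 = D/3 + G/3)
X(F) = 46*F + 46*(3 + F)/(-21 + F) (X(F) = 46*(F + (3 + F)/(-21 + F)) = 46*F + 46*(3 + F)/(-21 + F))
(47 + X(16)) + r(3, 6)*548 = (47 + 46*(3 + 16² - 20*16)/(-21 + 16)) + ((⅓)*6 + (⅓)*3)*548 = (47 + 46*(3 + 256 - 320)/(-5)) + (2 + 1)*548 = (47 + 46*(-⅕)*(-61)) + 3*548 = (47 + 2806/5) + 1644 = 3041/5 + 1644 = 11261/5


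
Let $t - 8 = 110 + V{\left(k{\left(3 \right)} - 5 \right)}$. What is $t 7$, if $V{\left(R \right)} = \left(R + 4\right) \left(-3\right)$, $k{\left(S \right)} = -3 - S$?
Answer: $973$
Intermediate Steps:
$V{\left(R \right)} = -12 - 3 R$ ($V{\left(R \right)} = \left(4 + R\right) \left(-3\right) = -12 - 3 R$)
$t = 139$ ($t = 8 + \left(110 - \left(12 + 3 \left(\left(-3 - 3\right) - 5\right)\right)\right) = 8 + \left(110 - \left(12 + 3 \left(-6 - 5\right)\right)\right) = 8 + \left(110 - -21\right) = 8 + \left(110 + \left(-12 + 33\right)\right) = 8 + \left(110 + 21\right) = 8 + 131 = 139$)
$t 7 = 139 \cdot 7 = 973$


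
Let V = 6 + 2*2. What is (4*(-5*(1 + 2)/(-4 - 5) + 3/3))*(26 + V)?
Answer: 384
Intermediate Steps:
V = 10 (V = 6 + 4 = 10)
(4*(-5*(1 + 2)/(-4 - 5) + 3/3))*(26 + V) = (4*(-5*(1 + 2)/(-4 - 5) + 3/3))*(26 + 10) = (4*(-5/((-9/3)) + 3*(1/3)))*36 = (4*(-5/((-9*1/3)) + 1))*36 = (4*(-5/(-3) + 1))*36 = (4*(-5*(-1/3) + 1))*36 = (4*(5/3 + 1))*36 = (4*(8/3))*36 = (32/3)*36 = 384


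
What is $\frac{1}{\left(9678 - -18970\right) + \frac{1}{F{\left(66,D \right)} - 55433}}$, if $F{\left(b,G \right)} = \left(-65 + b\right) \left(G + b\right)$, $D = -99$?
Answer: $\frac{55466}{1588989967} \approx 3.4906 \cdot 10^{-5}$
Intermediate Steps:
$\frac{1}{\left(9678 - -18970\right) + \frac{1}{F{\left(66,D \right)} - 55433}} = \frac{1}{\left(9678 - -18970\right) + \frac{1}{\left(66^{2} - -6435 - 4290 - 6534\right) - 55433}} = \frac{1}{\left(9678 + 18970\right) + \frac{1}{\left(4356 + 6435 - 4290 - 6534\right) - 55433}} = \frac{1}{28648 + \frac{1}{-33 - 55433}} = \frac{1}{28648 + \frac{1}{-55466}} = \frac{1}{28648 - \frac{1}{55466}} = \frac{1}{\frac{1588989967}{55466}} = \frac{55466}{1588989967}$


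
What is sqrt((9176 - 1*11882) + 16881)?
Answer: 45*sqrt(7) ≈ 119.06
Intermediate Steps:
sqrt((9176 - 1*11882) + 16881) = sqrt((9176 - 11882) + 16881) = sqrt(-2706 + 16881) = sqrt(14175) = 45*sqrt(7)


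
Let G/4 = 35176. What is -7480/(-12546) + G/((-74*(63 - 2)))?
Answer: -25463348/832833 ≈ -30.574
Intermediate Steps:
G = 140704 (G = 4*35176 = 140704)
-7480/(-12546) + G/((-74*(63 - 2))) = -7480/(-12546) + 140704/((-74*(63 - 2))) = -7480*(-1/12546) + 140704/((-74*61)) = 220/369 + 140704/(-4514) = 220/369 + 140704*(-1/4514) = 220/369 - 70352/2257 = -25463348/832833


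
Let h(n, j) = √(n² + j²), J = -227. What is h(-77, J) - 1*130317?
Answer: -130317 + √57458 ≈ -1.3008e+5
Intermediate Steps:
h(n, j) = √(j² + n²)
h(-77, J) - 1*130317 = √((-227)² + (-77)²) - 1*130317 = √(51529 + 5929) - 130317 = √57458 - 130317 = -130317 + √57458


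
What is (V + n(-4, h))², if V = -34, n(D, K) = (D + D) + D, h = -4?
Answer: 2116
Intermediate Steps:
n(D, K) = 3*D (n(D, K) = 2*D + D = 3*D)
(V + n(-4, h))² = (-34 + 3*(-4))² = (-34 - 12)² = (-46)² = 2116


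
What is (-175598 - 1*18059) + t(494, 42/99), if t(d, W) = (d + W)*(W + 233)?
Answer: -85210325/1089 ≈ -78246.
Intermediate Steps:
t(d, W) = (233 + W)*(W + d) (t(d, W) = (W + d)*(233 + W) = (233 + W)*(W + d))
(-175598 - 1*18059) + t(494, 42/99) = (-175598 - 1*18059) + ((42/99)² + 233*(42/99) + 233*494 + (42/99)*494) = (-175598 - 18059) + ((42*(1/99))² + 233*(42*(1/99)) + 115102 + (42*(1/99))*494) = -193657 + ((14/33)² + 233*(14/33) + 115102 + (14/33)*494) = -193657 + (196/1089 + 3262/33 + 115102 + 6916/33) = -193657 + 125682148/1089 = -85210325/1089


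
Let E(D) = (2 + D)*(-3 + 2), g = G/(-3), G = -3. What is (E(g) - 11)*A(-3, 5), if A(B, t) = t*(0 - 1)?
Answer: 70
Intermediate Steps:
g = 1 (g = -3/(-3) = -3*(-1/3) = 1)
E(D) = -2 - D (E(D) = (2 + D)*(-1) = -2 - D)
A(B, t) = -t (A(B, t) = t*(-1) = -t)
(E(g) - 11)*A(-3, 5) = ((-2 - 1*1) - 11)*(-1*5) = ((-2 - 1) - 11)*(-5) = (-3 - 11)*(-5) = -14*(-5) = 70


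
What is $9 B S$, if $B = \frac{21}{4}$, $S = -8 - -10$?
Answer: $\frac{189}{2} \approx 94.5$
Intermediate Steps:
$S = 2$ ($S = -8 + 10 = 2$)
$B = \frac{21}{4}$ ($B = 21 \cdot \frac{1}{4} = \frac{21}{4} \approx 5.25$)
$9 B S = 9 \cdot \frac{21}{4} \cdot 2 = \frac{189}{4} \cdot 2 = \frac{189}{2}$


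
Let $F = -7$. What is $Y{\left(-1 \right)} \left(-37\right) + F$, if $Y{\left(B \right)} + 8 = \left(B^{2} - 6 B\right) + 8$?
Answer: $-266$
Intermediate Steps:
$Y{\left(B \right)} = B^{2} - 6 B$ ($Y{\left(B \right)} = -8 + \left(\left(B^{2} - 6 B\right) + 8\right) = -8 + \left(8 + B^{2} - 6 B\right) = B^{2} - 6 B$)
$Y{\left(-1 \right)} \left(-37\right) + F = - (-6 - 1) \left(-37\right) - 7 = \left(-1\right) \left(-7\right) \left(-37\right) - 7 = 7 \left(-37\right) - 7 = -259 - 7 = -266$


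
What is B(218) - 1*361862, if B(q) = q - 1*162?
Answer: -361806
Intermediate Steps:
B(q) = -162 + q (B(q) = q - 162 = -162 + q)
B(218) - 1*361862 = (-162 + 218) - 1*361862 = 56 - 361862 = -361806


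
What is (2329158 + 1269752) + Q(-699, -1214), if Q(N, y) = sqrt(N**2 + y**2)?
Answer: 3598910 + sqrt(1962397) ≈ 3.6003e+6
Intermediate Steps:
(2329158 + 1269752) + Q(-699, -1214) = (2329158 + 1269752) + sqrt((-699)**2 + (-1214)**2) = 3598910 + sqrt(488601 + 1473796) = 3598910 + sqrt(1962397)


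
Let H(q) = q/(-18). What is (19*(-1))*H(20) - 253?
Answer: -2087/9 ≈ -231.89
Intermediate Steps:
H(q) = -q/18 (H(q) = q*(-1/18) = -q/18)
(19*(-1))*H(20) - 253 = (19*(-1))*(-1/18*20) - 253 = -19*(-10/9) - 253 = 190/9 - 253 = -2087/9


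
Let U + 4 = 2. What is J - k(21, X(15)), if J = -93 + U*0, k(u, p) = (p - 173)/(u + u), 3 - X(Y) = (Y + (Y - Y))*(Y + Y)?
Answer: -1643/21 ≈ -78.238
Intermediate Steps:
U = -2 (U = -4 + 2 = -2)
X(Y) = 3 - 2*Y² (X(Y) = 3 - (Y + (Y - Y))*(Y + Y) = 3 - (Y + 0)*2*Y = 3 - Y*2*Y = 3 - 2*Y²)
k(u, p) = (-173 + p)/(2*u) (k(u, p) = (-173 + p)/((2*u)) = (-173 + p)*(1/(2*u)) = (-173 + p)/(2*u))
J = -93 (J = -93 - 2*0 = -93 + 0 = -93)
J - k(21, X(15)) = -93 - (-173 + (3 - 2*15²))/(2*21) = -93 - (-173 + (3 - 2*225))/(2*21) = -93 - (-173 + (3 - 450))/(2*21) = -93 - (-173 - 447)/(2*21) = -93 - (-620)/(2*21) = -93 - 1*(-310/21) = -93 + 310/21 = -1643/21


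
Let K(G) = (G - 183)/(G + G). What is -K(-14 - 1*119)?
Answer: -158/133 ≈ -1.1880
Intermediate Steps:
K(G) = (-183 + G)/(2*G) (K(G) = (-183 + G)/((2*G)) = (-183 + G)*(1/(2*G)) = (-183 + G)/(2*G))
-K(-14 - 1*119) = -(-183 + (-14 - 1*119))/(2*(-14 - 1*119)) = -(-183 + (-14 - 119))/(2*(-14 - 119)) = -(-183 - 133)/(2*(-133)) = -(-1)*(-316)/(2*133) = -1*158/133 = -158/133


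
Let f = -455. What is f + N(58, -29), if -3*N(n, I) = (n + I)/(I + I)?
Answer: -2729/6 ≈ -454.83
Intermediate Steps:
N(n, I) = -(I + n)/(6*I) (N(n, I) = -(n + I)/(3*(I + I)) = -(I + n)/(3*(2*I)) = -(I + n)*1/(2*I)/3 = -(I + n)/(6*I))
f + N(58, -29) = -455 + (1/6)*(-1*(-29) - 1*58)/(-29) = -455 + (1/6)*(-1/29)*(29 - 58) = -455 + (1/6)*(-1/29)*(-29) = -455 + 1/6 = -2729/6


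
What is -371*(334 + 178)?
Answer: -189952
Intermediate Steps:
-371*(334 + 178) = -371*512 = -189952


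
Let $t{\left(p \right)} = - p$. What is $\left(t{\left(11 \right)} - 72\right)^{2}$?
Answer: $6889$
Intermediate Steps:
$\left(t{\left(11 \right)} - 72\right)^{2} = \left(\left(-1\right) 11 - 72\right)^{2} = \left(-11 - 72\right)^{2} = \left(-83\right)^{2} = 6889$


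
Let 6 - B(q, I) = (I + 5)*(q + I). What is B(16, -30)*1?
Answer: -344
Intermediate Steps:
B(q, I) = 6 - (5 + I)*(I + q) (B(q, I) = 6 - (I + 5)*(q + I) = 6 - (5 + I)*(I + q))
B(16, -30)*1 = (6 - 1*(-30)**2 - 5*(-30) - 5*16 - 1*(-30)*16)*1 = (6 - 1*900 + 150 - 80 + 480)*1 = (6 - 900 + 150 - 80 + 480)*1 = -344*1 = -344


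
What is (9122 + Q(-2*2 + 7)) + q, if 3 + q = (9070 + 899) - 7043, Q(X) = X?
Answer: 12048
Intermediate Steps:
q = 2923 (q = -3 + ((9070 + 899) - 7043) = -3 + (9969 - 7043) = -3 + 2926 = 2923)
(9122 + Q(-2*2 + 7)) + q = (9122 + (-2*2 + 7)) + 2923 = (9122 + (-4 + 7)) + 2923 = (9122 + 3) + 2923 = 9125 + 2923 = 12048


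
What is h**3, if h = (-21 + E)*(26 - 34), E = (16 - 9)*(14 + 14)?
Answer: -2744000000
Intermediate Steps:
E = 196 (E = 7*28 = 196)
h = -1400 (h = (-21 + 196)*(26 - 34) = 175*(-8) = -1400)
h**3 = (-1400)**3 = -2744000000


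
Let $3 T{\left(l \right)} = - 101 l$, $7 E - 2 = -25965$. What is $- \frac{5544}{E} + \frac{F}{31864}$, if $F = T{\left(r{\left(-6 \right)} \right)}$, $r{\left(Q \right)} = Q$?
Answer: $\frac{88701617}{59091788} \approx 1.5011$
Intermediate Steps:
$E = -3709$ ($E = \frac{2}{7} + \frac{1}{7} \left(-25965\right) = \frac{2}{7} - \frac{25965}{7} = -3709$)
$T{\left(l \right)} = - \frac{101 l}{3}$ ($T{\left(l \right)} = \frac{\left(-101\right) l}{3} = - \frac{101 l}{3}$)
$F = 202$ ($F = \left(- \frac{101}{3}\right) \left(-6\right) = 202$)
$- \frac{5544}{E} + \frac{F}{31864} = - \frac{5544}{-3709} + \frac{202}{31864} = \left(-5544\right) \left(- \frac{1}{3709}\right) + 202 \cdot \frac{1}{31864} = \frac{5544}{3709} + \frac{101}{15932} = \frac{88701617}{59091788}$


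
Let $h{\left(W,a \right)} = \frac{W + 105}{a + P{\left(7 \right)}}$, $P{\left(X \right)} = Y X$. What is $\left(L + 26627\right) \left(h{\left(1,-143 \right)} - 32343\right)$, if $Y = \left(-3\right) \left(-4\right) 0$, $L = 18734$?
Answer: $- \frac{209801655955}{143} \approx -1.4671 \cdot 10^{9}$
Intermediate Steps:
$Y = 0$ ($Y = 12 \cdot 0 = 0$)
$P{\left(X \right)} = 0$ ($P{\left(X \right)} = 0 X = 0$)
$h{\left(W,a \right)} = \frac{105 + W}{a}$ ($h{\left(W,a \right)} = \frac{W + 105}{a + 0} = \frac{105 + W}{a}$)
$\left(L + 26627\right) \left(h{\left(1,-143 \right)} - 32343\right) = \left(18734 + 26627\right) \left(\frac{105 + 1}{-143} - 32343\right) = 45361 \left(\left(- \frac{1}{143}\right) 106 - 32343\right) = 45361 \left(- \frac{106}{143} - 32343\right) = 45361 \left(- \frac{4625155}{143}\right) = - \frac{209801655955}{143}$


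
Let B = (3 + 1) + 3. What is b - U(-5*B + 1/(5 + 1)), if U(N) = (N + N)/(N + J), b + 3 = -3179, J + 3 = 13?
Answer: -474536/149 ≈ -3184.8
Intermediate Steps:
J = 10 (J = -3 + 13 = 10)
B = 7 (B = 4 + 3 = 7)
b = -3182 (b = -3 - 3179 = -3182)
U(N) = 2*N/(10 + N) (U(N) = (N + N)/(N + 10) = (2*N)/(10 + N) = 2*N/(10 + N))
b - U(-5*B + 1/(5 + 1)) = -3182 - 2*(-5*7 + 1/(5 + 1))/(10 + (-5*7 + 1/(5 + 1))) = -3182 - 2*(-35 + 1/6)/(10 + (-35 + 1/6)) = -3182 - 2*(-35 + ⅙)/(10 + (-35 + ⅙)) = -3182 - 2*(-209)/(6*(10 - 209/6)) = -3182 - 2*(-209)/(6*(-149/6)) = -3182 - 2*(-209)*(-6)/(6*149) = -3182 - 1*418/149 = -3182 - 418/149 = -474536/149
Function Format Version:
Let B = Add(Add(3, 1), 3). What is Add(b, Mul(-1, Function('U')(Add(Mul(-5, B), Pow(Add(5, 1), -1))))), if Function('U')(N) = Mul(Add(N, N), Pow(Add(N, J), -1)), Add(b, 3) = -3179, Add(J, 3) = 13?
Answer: Rational(-474536, 149) ≈ -3184.8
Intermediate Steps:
J = 10 (J = Add(-3, 13) = 10)
B = 7 (B = Add(4, 3) = 7)
b = -3182 (b = Add(-3, -3179) = -3182)
Function('U')(N) = Mul(2, N, Pow(Add(10, N), -1)) (Function('U')(N) = Mul(Add(N, N), Pow(Add(N, 10), -1)) = Mul(Mul(2, N), Pow(Add(10, N), -1)) = Mul(2, N, Pow(Add(10, N), -1)))
Add(b, Mul(-1, Function('U')(Add(Mul(-5, B), Pow(Add(5, 1), -1))))) = Add(-3182, Mul(-1, Mul(2, Add(Mul(-5, 7), Pow(Add(5, 1), -1)), Pow(Add(10, Add(Mul(-5, 7), Pow(Add(5, 1), -1))), -1)))) = Add(-3182, Mul(-1, Mul(2, Add(-35, Pow(6, -1)), Pow(Add(10, Add(-35, Pow(6, -1))), -1)))) = Add(-3182, Mul(-1, Mul(2, Add(-35, Rational(1, 6)), Pow(Add(10, Add(-35, Rational(1, 6))), -1)))) = Add(-3182, Mul(-1, Mul(2, Rational(-209, 6), Pow(Add(10, Rational(-209, 6)), -1)))) = Add(-3182, Mul(-1, Mul(2, Rational(-209, 6), Pow(Rational(-149, 6), -1)))) = Add(-3182, Mul(-1, Mul(2, Rational(-209, 6), Rational(-6, 149)))) = Add(-3182, Mul(-1, Rational(418, 149))) = Add(-3182, Rational(-418, 149)) = Rational(-474536, 149)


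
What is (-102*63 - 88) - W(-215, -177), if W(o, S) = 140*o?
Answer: 23586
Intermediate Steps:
(-102*63 - 88) - W(-215, -177) = (-102*63 - 88) - 140*(-215) = (-6426 - 88) - 1*(-30100) = -6514 + 30100 = 23586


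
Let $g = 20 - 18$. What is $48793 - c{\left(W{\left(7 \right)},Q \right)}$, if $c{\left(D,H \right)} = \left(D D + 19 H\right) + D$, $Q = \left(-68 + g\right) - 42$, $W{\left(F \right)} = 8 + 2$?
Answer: $50735$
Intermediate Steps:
$W{\left(F \right)} = 10$
$g = 2$
$Q = -108$ ($Q = \left(-68 + 2\right) - 42 = -66 - 42 = -108$)
$c{\left(D,H \right)} = D + D^{2} + 19 H$ ($c{\left(D,H \right)} = \left(D^{2} + 19 H\right) + D = D + D^{2} + 19 H$)
$48793 - c{\left(W{\left(7 \right)},Q \right)} = 48793 - \left(10 + 10^{2} + 19 \left(-108\right)\right) = 48793 - \left(10 + 100 - 2052\right) = 48793 - -1942 = 48793 + 1942 = 50735$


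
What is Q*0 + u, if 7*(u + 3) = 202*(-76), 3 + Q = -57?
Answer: -15373/7 ≈ -2196.1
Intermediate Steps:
Q = -60 (Q = -3 - 57 = -60)
u = -15373/7 (u = -3 + (202*(-76))/7 = -3 + (⅐)*(-15352) = -3 - 15352/7 = -15373/7 ≈ -2196.1)
Q*0 + u = -60*0 - 15373/7 = 0 - 15373/7 = -15373/7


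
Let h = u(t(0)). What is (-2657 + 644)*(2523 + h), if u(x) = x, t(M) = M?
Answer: -5078799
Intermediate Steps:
h = 0
(-2657 + 644)*(2523 + h) = (-2657 + 644)*(2523 + 0) = -2013*2523 = -5078799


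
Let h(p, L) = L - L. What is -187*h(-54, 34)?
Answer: 0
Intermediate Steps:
h(p, L) = 0
-187*h(-54, 34) = -187*0 = 0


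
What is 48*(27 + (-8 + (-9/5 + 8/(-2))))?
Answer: 3168/5 ≈ 633.60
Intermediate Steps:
48*(27 + (-8 + (-9/5 + 8/(-2)))) = 48*(27 + (-8 + (-9*⅕ + 8*(-½)))) = 48*(27 + (-8 + (-9/5 - 4))) = 48*(27 + (-8 - 29/5)) = 48*(27 - 69/5) = 48*(66/5) = 3168/5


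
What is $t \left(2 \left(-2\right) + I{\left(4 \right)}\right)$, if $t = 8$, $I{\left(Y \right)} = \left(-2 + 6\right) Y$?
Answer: $96$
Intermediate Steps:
$I{\left(Y \right)} = 4 Y$
$t \left(2 \left(-2\right) + I{\left(4 \right)}\right) = 8 \left(2 \left(-2\right) + 4 \cdot 4\right) = 8 \left(-4 + 16\right) = 8 \cdot 12 = 96$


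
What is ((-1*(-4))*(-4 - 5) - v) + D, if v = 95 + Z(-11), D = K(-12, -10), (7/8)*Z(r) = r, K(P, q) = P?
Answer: -913/7 ≈ -130.43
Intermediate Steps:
Z(r) = 8*r/7
D = -12
v = 577/7 (v = 95 + (8/7)*(-11) = 95 - 88/7 = 577/7 ≈ 82.429)
((-1*(-4))*(-4 - 5) - v) + D = ((-1*(-4))*(-4 - 5) - 1*577/7) - 12 = (4*(-9) - 577/7) - 12 = (-36 - 577/7) - 12 = -829/7 - 12 = -913/7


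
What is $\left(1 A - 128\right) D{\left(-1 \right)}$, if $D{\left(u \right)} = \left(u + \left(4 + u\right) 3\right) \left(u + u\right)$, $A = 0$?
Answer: $2048$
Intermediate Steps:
$D{\left(u \right)} = 2 u \left(12 + 4 u\right)$ ($D{\left(u \right)} = \left(u + \left(12 + 3 u\right)\right) 2 u = \left(12 + 4 u\right) 2 u = 2 u \left(12 + 4 u\right)$)
$\left(1 A - 128\right) D{\left(-1 \right)} = \left(1 \cdot 0 - 128\right) 8 \left(-1\right) \left(3 - 1\right) = \left(0 - 128\right) 8 \left(-1\right) 2 = \left(-128\right) \left(-16\right) = 2048$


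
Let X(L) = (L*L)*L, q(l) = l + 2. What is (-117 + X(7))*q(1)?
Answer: 678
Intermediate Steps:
q(l) = 2 + l
X(L) = L**3 (X(L) = L**2*L = L**3)
(-117 + X(7))*q(1) = (-117 + 7**3)*(2 + 1) = (-117 + 343)*3 = 226*3 = 678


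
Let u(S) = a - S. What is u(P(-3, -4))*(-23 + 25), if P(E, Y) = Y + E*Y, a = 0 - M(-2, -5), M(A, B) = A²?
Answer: -24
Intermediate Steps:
a = -4 (a = 0 - 1*(-2)² = 0 - 1*4 = 0 - 4 = -4)
u(S) = -4 - S
u(P(-3, -4))*(-23 + 25) = (-4 - (-4)*(1 - 3))*(-23 + 25) = (-4 - (-4)*(-2))*2 = (-4 - 1*8)*2 = (-4 - 8)*2 = -12*2 = -24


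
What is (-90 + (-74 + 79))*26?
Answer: -2210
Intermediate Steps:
(-90 + (-74 + 79))*26 = (-90 + 5)*26 = -85*26 = -2210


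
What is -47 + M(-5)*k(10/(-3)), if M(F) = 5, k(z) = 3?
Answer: -32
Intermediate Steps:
-47 + M(-5)*k(10/(-3)) = -47 + 5*3 = -47 + 15 = -32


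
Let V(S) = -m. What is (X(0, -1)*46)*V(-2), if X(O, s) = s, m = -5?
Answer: -230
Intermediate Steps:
V(S) = 5 (V(S) = -1*(-5) = 5)
(X(0, -1)*46)*V(-2) = -1*46*5 = -46*5 = -230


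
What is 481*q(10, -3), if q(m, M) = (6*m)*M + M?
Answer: -88023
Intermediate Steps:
q(m, M) = M + 6*M*m (q(m, M) = 6*M*m + M = M + 6*M*m)
481*q(10, -3) = 481*(-3*(1 + 6*10)) = 481*(-3*(1 + 60)) = 481*(-3*61) = 481*(-183) = -88023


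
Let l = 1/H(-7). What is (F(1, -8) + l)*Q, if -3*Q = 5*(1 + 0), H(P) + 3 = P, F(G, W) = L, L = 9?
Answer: -89/6 ≈ -14.833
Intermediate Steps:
F(G, W) = 9
H(P) = -3 + P
Q = -5/3 (Q = -5*(1 + 0)/3 = -5/3 ≈ -1.6667)
l = -1/10 (l = 1/(-3 - 7) = 1/(-10) = -1/10 ≈ -0.10000)
(F(1, -8) + l)*Q = (9 - 1/10)*(-5/3) = (89/10)*(-5/3) = -89/6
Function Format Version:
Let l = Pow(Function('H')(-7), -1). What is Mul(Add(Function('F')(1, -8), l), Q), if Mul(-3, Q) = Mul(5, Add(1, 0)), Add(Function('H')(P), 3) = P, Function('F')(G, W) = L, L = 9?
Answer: Rational(-89, 6) ≈ -14.833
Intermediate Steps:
Function('F')(G, W) = 9
Function('H')(P) = Add(-3, P)
Q = Rational(-5, 3) (Q = Mul(Rational(-1, 3), Mul(5, Add(1, 0))) = Mul(Rational(-1, 3), Mul(5, 1)) = Mul(Rational(-1, 3), 5) = Rational(-5, 3) ≈ -1.6667)
l = Rational(-1, 10) (l = Pow(Add(-3, -7), -1) = Pow(-10, -1) = Rational(-1, 10) ≈ -0.10000)
Mul(Add(Function('F')(1, -8), l), Q) = Mul(Add(9, Rational(-1, 10)), Rational(-5, 3)) = Mul(Rational(89, 10), Rational(-5, 3)) = Rational(-89, 6)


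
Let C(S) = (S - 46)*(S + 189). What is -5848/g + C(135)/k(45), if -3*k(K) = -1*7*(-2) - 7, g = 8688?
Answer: -93952805/7602 ≈ -12359.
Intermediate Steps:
k(K) = -7/3 (k(K) = -(-1*7*(-2) - 7)/3 = -(-7*(-2) - 7)/3 = -(14 - 7)/3 = -⅓*7 = -7/3)
C(S) = (-46 + S)*(189 + S)
-5848/g + C(135)/k(45) = -5848/8688 + (-8694 + 135² + 143*135)/(-7/3) = -5848*1/8688 + (-8694 + 18225 + 19305)*(-3/7) = -731/1086 + 28836*(-3/7) = -731/1086 - 86508/7 = -93952805/7602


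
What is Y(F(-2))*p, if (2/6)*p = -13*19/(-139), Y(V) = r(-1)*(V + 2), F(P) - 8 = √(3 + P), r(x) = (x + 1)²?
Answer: 0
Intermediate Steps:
r(x) = (1 + x)²
F(P) = 8 + √(3 + P)
Y(V) = 0 (Y(V) = (1 - 1)²*(V + 2) = 0²*(2 + V) = 0*(2 + V) = 0)
p = 741/139 (p = 3*(-13*19/(-139)) = 3*(-247*(-1/139)) = 3*(247/139) = 741/139 ≈ 5.3309)
Y(F(-2))*p = 0*(741/139) = 0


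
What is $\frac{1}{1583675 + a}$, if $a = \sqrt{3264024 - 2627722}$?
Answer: $\frac{1583675}{2508025869323} - \frac{\sqrt{636302}}{2508025869323} \approx 6.3112 \cdot 10^{-7}$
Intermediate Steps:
$a = \sqrt{636302} \approx 797.69$
$\frac{1}{1583675 + a} = \frac{1}{1583675 + \sqrt{636302}}$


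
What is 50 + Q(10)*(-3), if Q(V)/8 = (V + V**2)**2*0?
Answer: 50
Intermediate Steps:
Q(V) = 0 (Q(V) = 8*((V + V**2)**2*0) = 8*0 = 0)
50 + Q(10)*(-3) = 50 + 0*(-3) = 50 + 0 = 50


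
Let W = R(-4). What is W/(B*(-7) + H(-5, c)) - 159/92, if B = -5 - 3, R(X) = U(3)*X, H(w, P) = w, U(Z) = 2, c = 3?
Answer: -8845/4692 ≈ -1.8851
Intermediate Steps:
R(X) = 2*X
W = -8 (W = 2*(-4) = -8)
B = -8
W/(B*(-7) + H(-5, c)) - 159/92 = -8/(-8*(-7) - 5) - 159/92 = -8/(56 - 5) - 159*1/92 = -8/51 - 159/92 = -8845/4692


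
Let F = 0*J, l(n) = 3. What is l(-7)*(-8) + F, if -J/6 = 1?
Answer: -24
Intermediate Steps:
J = -6 (J = -6*1 = -6)
F = 0 (F = 0*(-6) = 0)
l(-7)*(-8) + F = 3*(-8) + 0 = -24 + 0 = -24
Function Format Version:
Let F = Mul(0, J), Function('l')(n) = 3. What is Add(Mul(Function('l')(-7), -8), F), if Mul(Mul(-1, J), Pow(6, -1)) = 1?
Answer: -24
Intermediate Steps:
J = -6 (J = Mul(-6, 1) = -6)
F = 0 (F = Mul(0, -6) = 0)
Add(Mul(Function('l')(-7), -8), F) = Add(Mul(3, -8), 0) = Add(-24, 0) = -24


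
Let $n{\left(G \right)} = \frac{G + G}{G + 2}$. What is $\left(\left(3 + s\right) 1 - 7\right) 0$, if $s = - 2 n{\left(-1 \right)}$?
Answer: $0$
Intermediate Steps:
$n{\left(G \right)} = \frac{2 G}{2 + G}$
$s = 4$ ($s = - 2 \cdot 2 \left(-1\right) \frac{1}{2 - 1} = - 2 \cdot 2 \left(-1\right) 1^{-1} = - 2 \cdot 2 \left(-1\right) 1 = \left(-2\right) \left(-2\right) = 4$)
$\left(\left(3 + s\right) 1 - 7\right) 0 = \left(\left(3 + 4\right) 1 - 7\right) 0 = \left(7 \cdot 1 - 7\right) 0 = \left(7 - 7\right) 0 = 0 \cdot 0 = 0$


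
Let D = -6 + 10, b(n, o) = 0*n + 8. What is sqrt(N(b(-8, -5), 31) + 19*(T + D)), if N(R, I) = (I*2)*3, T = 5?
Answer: sqrt(357) ≈ 18.894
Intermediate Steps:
b(n, o) = 8 (b(n, o) = 0 + 8 = 8)
N(R, I) = 6*I (N(R, I) = (2*I)*3 = 6*I)
D = 4
sqrt(N(b(-8, -5), 31) + 19*(T + D)) = sqrt(6*31 + 19*(5 + 4)) = sqrt(186 + 19*9) = sqrt(186 + 171) = sqrt(357)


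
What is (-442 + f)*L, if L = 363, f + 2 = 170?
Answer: -99462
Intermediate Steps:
f = 168 (f = -2 + 170 = 168)
(-442 + f)*L = (-442 + 168)*363 = -274*363 = -99462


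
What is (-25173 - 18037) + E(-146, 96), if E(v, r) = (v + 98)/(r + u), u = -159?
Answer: -907394/21 ≈ -43209.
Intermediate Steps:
E(v, r) = (98 + v)/(-159 + r) (E(v, r) = (v + 98)/(r - 159) = (98 + v)/(-159 + r))
(-25173 - 18037) + E(-146, 96) = (-25173 - 18037) + (98 - 146)/(-159 + 96) = -43210 - 48/(-63) = -43210 - 1/63*(-48) = -43210 + 16/21 = -907394/21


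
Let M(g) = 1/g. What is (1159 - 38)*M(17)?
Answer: 1121/17 ≈ 65.941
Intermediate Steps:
(1159 - 38)*M(17) = (1159 - 38)/17 = 1121*(1/17) = 1121/17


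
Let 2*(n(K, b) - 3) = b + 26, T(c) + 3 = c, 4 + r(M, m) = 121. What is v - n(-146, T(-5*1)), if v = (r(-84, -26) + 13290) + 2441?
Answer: 15836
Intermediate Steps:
r(M, m) = 117 (r(M, m) = -4 + 121 = 117)
T(c) = -3 + c
n(K, b) = 16 + b/2 (n(K, b) = 3 + (b + 26)/2 = 3 + (26 + b)/2 = 3 + (13 + b/2) = 16 + b/2)
v = 15848 (v = (117 + 13290) + 2441 = 13407 + 2441 = 15848)
v - n(-146, T(-5*1)) = 15848 - (16 + (-3 - 5*1)/2) = 15848 - (16 + (-3 - 5)/2) = 15848 - (16 + (½)*(-8)) = 15848 - (16 - 4) = 15848 - 1*12 = 15848 - 12 = 15836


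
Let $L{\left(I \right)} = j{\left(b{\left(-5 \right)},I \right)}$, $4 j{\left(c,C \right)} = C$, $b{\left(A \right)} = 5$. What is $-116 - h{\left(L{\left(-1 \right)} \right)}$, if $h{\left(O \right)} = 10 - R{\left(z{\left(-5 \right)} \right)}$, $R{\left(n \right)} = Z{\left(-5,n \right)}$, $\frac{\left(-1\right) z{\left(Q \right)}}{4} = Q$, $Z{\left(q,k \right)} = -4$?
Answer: $-130$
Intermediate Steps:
$j{\left(c,C \right)} = \frac{C}{4}$
$L{\left(I \right)} = \frac{I}{4}$
$z{\left(Q \right)} = - 4 Q$
$R{\left(n \right)} = -4$
$h{\left(O \right)} = 14$ ($h{\left(O \right)} = 10 - -4 = 10 + 4 = 14$)
$-116 - h{\left(L{\left(-1 \right)} \right)} = -116 - 14 = -130$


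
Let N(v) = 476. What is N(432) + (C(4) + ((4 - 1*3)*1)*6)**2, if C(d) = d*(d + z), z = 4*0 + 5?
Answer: 2240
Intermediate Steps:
z = 5 (z = 0 + 5 = 5)
C(d) = d*(5 + d) (C(d) = d*(d + 5) = d*(5 + d))
N(432) + (C(4) + ((4 - 1*3)*1)*6)**2 = 476 + (4*(5 + 4) + ((4 - 1*3)*1)*6)**2 = 476 + (4*9 + ((4 - 3)*1)*6)**2 = 476 + (36 + (1*1)*6)**2 = 476 + (36 + 1*6)**2 = 476 + (36 + 6)**2 = 476 + 42**2 = 476 + 1764 = 2240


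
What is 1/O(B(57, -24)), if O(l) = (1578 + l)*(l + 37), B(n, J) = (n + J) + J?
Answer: 1/73002 ≈ 1.3698e-5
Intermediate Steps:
B(n, J) = n + 2*J (B(n, J) = (J + n) + J = n + 2*J)
O(l) = (37 + l)*(1578 + l) (O(l) = (1578 + l)*(37 + l) = (37 + l)*(1578 + l))
1/O(B(57, -24)) = 1/(58386 + (57 + 2*(-24))² + 1615*(57 + 2*(-24))) = 1/(58386 + (57 - 48)² + 1615*(57 - 48)) = 1/(58386 + 9² + 1615*9) = 1/(58386 + 81 + 14535) = 1/73002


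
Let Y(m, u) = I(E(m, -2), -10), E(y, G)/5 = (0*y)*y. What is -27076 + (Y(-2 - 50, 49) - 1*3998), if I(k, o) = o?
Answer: -31084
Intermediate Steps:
E(y, G) = 0 (E(y, G) = 5*((0*y)*y) = 5*(0*y) = 5*0 = 0)
Y(m, u) = -10
-27076 + (Y(-2 - 50, 49) - 1*3998) = -27076 + (-10 - 1*3998) = -27076 + (-10 - 3998) = -27076 - 4008 = -31084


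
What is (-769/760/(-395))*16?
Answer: 1538/37525 ≈ 0.040986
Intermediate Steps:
(-769/760/(-395))*16 = (-769*1/760*(-1/395))*16 = -769/760*(-1/395)*16 = (769/300200)*16 = 1538/37525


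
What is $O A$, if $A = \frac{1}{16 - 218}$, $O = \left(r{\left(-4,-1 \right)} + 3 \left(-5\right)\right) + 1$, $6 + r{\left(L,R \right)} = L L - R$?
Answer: $\frac{3}{202} \approx 0.014851$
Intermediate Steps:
$r{\left(L,R \right)} = -6 + L^{2} - R$ ($r{\left(L,R \right)} = -6 + \left(L L - R\right) = -6 + \left(L^{2} - R\right) = -6 + L^{2} - R$)
$O = -3$ ($O = \left(\left(-6 + \left(-4\right)^{2} - -1\right) + 3 \left(-5\right)\right) + 1 = \left(\left(-6 + 16 + 1\right) - 15\right) + 1 = \left(11 - 15\right) + 1 = -4 + 1 = -3$)
$A = - \frac{1}{202}$ ($A = \frac{1}{-202} = - \frac{1}{202} \approx -0.0049505$)
$O A = \left(-3\right) \left(- \frac{1}{202}\right) = \frac{3}{202}$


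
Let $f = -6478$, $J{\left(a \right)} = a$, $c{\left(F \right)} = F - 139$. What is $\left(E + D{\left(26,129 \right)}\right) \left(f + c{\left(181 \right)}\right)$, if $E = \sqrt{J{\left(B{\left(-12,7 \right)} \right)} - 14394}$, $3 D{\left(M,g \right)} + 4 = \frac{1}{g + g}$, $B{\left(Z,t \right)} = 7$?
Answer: $\frac{3317758}{387} - 6436 i \sqrt{14387} \approx 8573.0 - 7.7197 \cdot 10^{5} i$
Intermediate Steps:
$D{\left(M,g \right)} = - \frac{4}{3} + \frac{1}{6 g}$ ($D{\left(M,g \right)} = - \frac{4}{3} + \frac{1}{3 \left(g + g\right)} = - \frac{4}{3} + \frac{1}{3 \cdot 2 g} = - \frac{4}{3} + \frac{\frac{1}{2} \frac{1}{g}}{3} = - \frac{4}{3} + \frac{1}{6 g}$)
$c{\left(F \right)} = -139 + F$
$E = i \sqrt{14387}$ ($E = \sqrt{7 - 14394} = \sqrt{-14387} = i \sqrt{14387} \approx 119.95 i$)
$\left(E + D{\left(26,129 \right)}\right) \left(f + c{\left(181 \right)}\right) = \left(i \sqrt{14387} + \frac{1 - 1032}{6 \cdot 129}\right) \left(-6478 + \left(-139 + 181\right)\right) = \left(i \sqrt{14387} + \frac{1}{6} \cdot \frac{1}{129} \left(1 - 1032\right)\right) \left(-6478 + 42\right) = \left(i \sqrt{14387} + \frac{1}{6} \cdot \frac{1}{129} \left(-1031\right)\right) \left(-6436\right) = \left(i \sqrt{14387} - \frac{1031}{774}\right) \left(-6436\right) = \left(- \frac{1031}{774} + i \sqrt{14387}\right) \left(-6436\right) = \frac{3317758}{387} - 6436 i \sqrt{14387}$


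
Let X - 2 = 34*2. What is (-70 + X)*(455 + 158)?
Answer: 0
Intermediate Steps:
X = 70 (X = 2 + 34*2 = 2 + 68 = 70)
(-70 + X)*(455 + 158) = (-70 + 70)*(455 + 158) = 0*613 = 0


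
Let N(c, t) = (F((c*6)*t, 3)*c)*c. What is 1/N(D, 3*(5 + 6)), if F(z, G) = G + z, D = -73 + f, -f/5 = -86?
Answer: 1/9009242361 ≈ 1.1100e-10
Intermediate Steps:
f = 430 (f = -5*(-86) = 430)
D = 357 (D = -73 + 430 = 357)
N(c, t) = c²*(3 + 6*c*t) (N(c, t) = ((3 + (c*6)*t)*c)*c = ((3 + (6*c)*t)*c)*c = ((3 + 6*c*t)*c)*c = (c*(3 + 6*c*t))*c = c²*(3 + 6*c*t))
1/N(D, 3*(5 + 6)) = 1/(357²*(3 + 6*357*(3*(5 + 6)))) = 1/(127449*(3 + 6*357*(3*11))) = 1/(127449*(3 + 6*357*33)) = 1/(127449*(3 + 70686)) = 1/(127449*70689) = 1/9009242361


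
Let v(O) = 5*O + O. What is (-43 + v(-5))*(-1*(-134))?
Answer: -9782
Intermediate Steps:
v(O) = 6*O
(-43 + v(-5))*(-1*(-134)) = (-43 + 6*(-5))*(-1*(-134)) = (-43 - 30)*134 = -73*134 = -9782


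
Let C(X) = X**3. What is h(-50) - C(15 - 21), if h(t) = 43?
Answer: 259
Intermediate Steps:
h(-50) - C(15 - 21) = 43 - (15 - 21)**3 = 43 - 1*(-6)**3 = 43 - 1*(-216) = 43 + 216 = 259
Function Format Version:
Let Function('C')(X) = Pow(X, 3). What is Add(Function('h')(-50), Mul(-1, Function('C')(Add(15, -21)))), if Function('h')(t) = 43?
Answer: 259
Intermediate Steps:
Add(Function('h')(-50), Mul(-1, Function('C')(Add(15, -21)))) = Add(43, Mul(-1, Pow(Add(15, -21), 3))) = Add(43, Mul(-1, Pow(-6, 3))) = Add(43, Mul(-1, -216)) = Add(43, 216) = 259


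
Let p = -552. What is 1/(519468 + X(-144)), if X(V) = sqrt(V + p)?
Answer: 43289/22487250310 - I*sqrt(174)/134923501860 ≈ 1.925e-6 - 9.7766e-11*I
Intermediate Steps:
X(V) = sqrt(-552 + V) (X(V) = sqrt(V - 552) = sqrt(-552 + V))
1/(519468 + X(-144)) = 1/(519468 + sqrt(-552 - 144)) = 1/(519468 + sqrt(-696)) = 1/(519468 + 2*I*sqrt(174))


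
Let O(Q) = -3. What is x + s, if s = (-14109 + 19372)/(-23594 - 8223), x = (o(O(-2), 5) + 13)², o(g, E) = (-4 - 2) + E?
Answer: 4576385/31817 ≈ 143.83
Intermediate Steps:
o(g, E) = -6 + E
x = 144 (x = ((-6 + 5) + 13)² = (-1 + 13)² = 12² = 144)
s = -5263/31817 (s = 5263/(-31817) = 5263*(-1/31817) = -5263/31817 ≈ -0.16541)
x + s = 144 - 5263/31817 = 4576385/31817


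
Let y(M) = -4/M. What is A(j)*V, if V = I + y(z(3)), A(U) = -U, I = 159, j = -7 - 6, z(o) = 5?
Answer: 10283/5 ≈ 2056.6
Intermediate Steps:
j = -13
V = 791/5 (V = 159 - 4/5 = 791/5 ≈ 158.20)
A(j)*V = -1*(-13)*(791/5) = 13*(791/5) = 10283/5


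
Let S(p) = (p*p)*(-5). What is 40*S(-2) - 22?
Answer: -822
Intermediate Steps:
S(p) = -5*p**2 (S(p) = p**2*(-5) = -5*p**2)
40*S(-2) - 22 = 40*(-5*(-2)**2) - 22 = 40*(-5*4) - 22 = 40*(-20) - 22 = -800 - 22 = -822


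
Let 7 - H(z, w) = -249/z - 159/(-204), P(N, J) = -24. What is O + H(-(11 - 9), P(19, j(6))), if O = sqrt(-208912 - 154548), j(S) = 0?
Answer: -8043/68 + 2*I*sqrt(90865) ≈ -118.28 + 602.88*I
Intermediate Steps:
O = 2*I*sqrt(90865) (O = sqrt(-363460) = 2*I*sqrt(90865) ≈ 602.88*I)
H(z, w) = 423/68 + 249/z (H(z, w) = 7 - (-249/z - 159/(-204)) = 7 - (-249/z - 159*(-1/204)) = 7 - (-249/z + 53/68) = 7 - (53/68 - 249/z) = 7 + (-53/68 + 249/z) = 423/68 + 249/z)
O + H(-(11 - 9), P(19, j(6))) = 2*I*sqrt(90865) + (423/68 + 249/((-(11 - 9)))) = 2*I*sqrt(90865) + (423/68 + 249/((-1*2))) = 2*I*sqrt(90865) + (423/68 + 249/(-2)) = 2*I*sqrt(90865) + (423/68 + 249*(-1/2)) = 2*I*sqrt(90865) + (423/68 - 249/2) = 2*I*sqrt(90865) - 8043/68 = -8043/68 + 2*I*sqrt(90865)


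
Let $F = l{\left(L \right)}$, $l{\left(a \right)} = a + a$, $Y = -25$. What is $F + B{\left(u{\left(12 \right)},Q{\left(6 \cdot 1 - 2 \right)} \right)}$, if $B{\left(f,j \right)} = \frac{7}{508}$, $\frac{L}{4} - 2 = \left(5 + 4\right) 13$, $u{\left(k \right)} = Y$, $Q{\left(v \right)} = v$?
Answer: $\frac{483623}{508} \approx 952.01$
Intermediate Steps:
$u{\left(k \right)} = -25$
$L = 476$ ($L = 8 + 4 \left(5 + 4\right) 13 = 8 + 4 \cdot 9 \cdot 13 = 8 + 4 \cdot 117 = 8 + 468 = 476$)
$l{\left(a \right)} = 2 a$
$F = 952$ ($F = 2 \cdot 476 = 952$)
$B{\left(f,j \right)} = \frac{7}{508}$ ($B{\left(f,j \right)} = 7 \cdot \frac{1}{508} = \frac{7}{508}$)
$F + B{\left(u{\left(12 \right)},Q{\left(6 \cdot 1 - 2 \right)} \right)} = 952 + \frac{7}{508} = \frac{483623}{508}$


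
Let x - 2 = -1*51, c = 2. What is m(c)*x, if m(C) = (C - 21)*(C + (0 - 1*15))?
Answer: -12103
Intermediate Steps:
m(C) = (-21 + C)*(-15 + C) (m(C) = (-21 + C)*(C + (0 - 15)) = (-21 + C)*(C - 15) = (-21 + C)*(-15 + C))
x = -49 (x = 2 - 1*51 = 2 - 51 = -49)
m(c)*x = (315 + 2**2 - 36*2)*(-49) = (315 + 4 - 72)*(-49) = 247*(-49) = -12103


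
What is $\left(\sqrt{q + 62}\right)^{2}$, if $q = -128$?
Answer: $-66$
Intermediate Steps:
$\left(\sqrt{q + 62}\right)^{2} = \left(\sqrt{-128 + 62}\right)^{2} = \left(\sqrt{-66}\right)^{2} = \left(i \sqrt{66}\right)^{2} = -66$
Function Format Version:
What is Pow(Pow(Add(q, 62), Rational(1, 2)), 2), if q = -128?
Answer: -66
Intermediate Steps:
Pow(Pow(Add(q, 62), Rational(1, 2)), 2) = Pow(Pow(Add(-128, 62), Rational(1, 2)), 2) = Pow(Pow(-66, Rational(1, 2)), 2) = Pow(Mul(I, Pow(66, Rational(1, 2))), 2) = -66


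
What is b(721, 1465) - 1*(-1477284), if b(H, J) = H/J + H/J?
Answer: 2164222502/1465 ≈ 1.4773e+6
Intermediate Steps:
b(H, J) = 2*H/J
b(721, 1465) - 1*(-1477284) = 2*721/1465 - 1*(-1477284) = 2*721*(1/1465) + 1477284 = 1442/1465 + 1477284 = 2164222502/1465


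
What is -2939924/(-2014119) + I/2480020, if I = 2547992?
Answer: 3105757354382/1248763850595 ≈ 2.4871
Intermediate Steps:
-2939924/(-2014119) + I/2480020 = -2939924/(-2014119) + 2547992/2480020 = -2939924*(-1/2014119) + 2547992*(1/2480020) = 2939924/2014119 + 636998/620005 = 3105757354382/1248763850595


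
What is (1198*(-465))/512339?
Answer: -557070/512339 ≈ -1.0873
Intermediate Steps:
(1198*(-465))/512339 = -557070*1/512339 = -557070/512339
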